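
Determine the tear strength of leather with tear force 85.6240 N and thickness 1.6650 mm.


Formula: Tear strength = force / thickness
Substituting: Tear strength = 85.6240 / 1.6650
Result: 51.4258 N/mm


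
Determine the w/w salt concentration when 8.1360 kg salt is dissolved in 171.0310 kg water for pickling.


Formula: Conc = salt / (water + salt) * 100
Substituting: Conc = 8.1360 / (171.0310 + 8.1360) * 100
Result: 4.5410 %


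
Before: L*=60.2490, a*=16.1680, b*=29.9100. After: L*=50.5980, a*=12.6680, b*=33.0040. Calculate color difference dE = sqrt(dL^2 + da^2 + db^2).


dL = -9.6510, da = -3.5000, db = 3.0940
dE = sqrt((-9.6510)^2 + (-3.5000)^2 + 3.0940^2) = 10.7222


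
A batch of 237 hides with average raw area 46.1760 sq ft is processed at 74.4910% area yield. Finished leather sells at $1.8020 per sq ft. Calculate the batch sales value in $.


Raw_total = N * avg_area = 237 * 46.1760 = 10943.7120 sq ft
Finished = Raw_total * yield / 100 = 10943.7120 * 74.4910 / 100 = 8152.0805 sq ft
Value = Finished * price = 8152.0805 * 1.8020 = 14690.0491 $


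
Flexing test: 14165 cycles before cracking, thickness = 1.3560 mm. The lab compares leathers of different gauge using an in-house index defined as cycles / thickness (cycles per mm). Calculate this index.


Formula: Index = cycles / thickness
Substituting: Index = 14165 / 1.3560
Result: 10446.1652 cycles/mm


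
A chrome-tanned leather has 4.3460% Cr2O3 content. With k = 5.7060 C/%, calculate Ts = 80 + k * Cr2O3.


Formula: Ts = 80 + k * Cr2O3
Substituting: Ts = 80 + 5.7060 * 4.3460
Result: 104.7983 C


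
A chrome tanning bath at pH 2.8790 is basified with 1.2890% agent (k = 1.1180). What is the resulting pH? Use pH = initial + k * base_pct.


Formula: pH_final = pH_initial + k * base_pct
Substituting: pH_final = 2.8790 + 1.1180 * 1.2890
Result: 4.3201


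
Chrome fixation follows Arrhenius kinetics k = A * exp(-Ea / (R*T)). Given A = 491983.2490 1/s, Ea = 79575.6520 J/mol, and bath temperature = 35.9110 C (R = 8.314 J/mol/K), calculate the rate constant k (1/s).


T_K = T_C + 273.15 = 35.9110 + 273.15 = 309.0610 K
exponent = -Ea / (R * T_K) = -79575.6520 / (8.314 * 309.0610) = -30.9689
k = A * exp(exponent) = 491983.2490 * exp(-30.9689) = 1.7471e-08 1/s


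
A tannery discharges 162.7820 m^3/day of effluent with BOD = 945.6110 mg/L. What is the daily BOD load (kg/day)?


Formula: BOD_load = volume * conc / 1000
Substituting: BOD_load = 162.7820 * 945.6110 / 1000
Result: 153.9284 kg/day


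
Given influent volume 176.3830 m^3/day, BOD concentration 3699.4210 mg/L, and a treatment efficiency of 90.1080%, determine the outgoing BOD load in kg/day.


Load_in = volume * conc / 1000 = 176.3830 * 3699.4210 / 1000 = 652.5150 kg/day
Removed = Load_in * eff / 100 = 652.5150 * 90.1080 / 100 = 587.9682 kg/day
Load_out = Load_in - Removed = 652.5150 - 587.9682 = 64.5468 kg/day


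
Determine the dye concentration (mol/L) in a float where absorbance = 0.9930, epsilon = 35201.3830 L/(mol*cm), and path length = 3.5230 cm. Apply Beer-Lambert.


Formula: c = A / (epsilon * l)
Substituting: c = 0.9930 / (35201.3830 * 3.5230)
Result: 8.0071e-06 mol/L


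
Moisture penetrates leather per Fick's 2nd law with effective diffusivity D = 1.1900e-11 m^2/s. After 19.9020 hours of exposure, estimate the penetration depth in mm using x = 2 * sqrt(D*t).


t = 19.9020 hr * 3600 = 71647.2000 s
D * t = 1.1900e-11 * 71647.2000 = 8.5260e-07
x = 2 * sqrt(D*t) = 2 * sqrt(8.5260e-07) = 0.00184673 m = 1.8467 mm


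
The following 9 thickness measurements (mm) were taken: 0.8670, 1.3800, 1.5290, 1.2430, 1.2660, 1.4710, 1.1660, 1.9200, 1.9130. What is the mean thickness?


Formula: Average = sum / n
Substituting: Average = 12.7550 / 9
Result: 1.4172 mm


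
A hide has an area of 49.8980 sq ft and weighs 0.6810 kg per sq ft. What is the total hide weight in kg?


Formula: Weight = area * weight_per_sqft
Substituting: Weight = 49.8980 * 0.6810
Result: 33.9805 kg


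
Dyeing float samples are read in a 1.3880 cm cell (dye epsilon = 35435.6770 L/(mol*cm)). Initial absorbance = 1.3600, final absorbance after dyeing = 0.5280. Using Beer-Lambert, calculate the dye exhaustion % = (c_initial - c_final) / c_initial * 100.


c_initial = A_i / (epsilon * l) = 1.3600 / (35435.6770 * 1.3880) = 2.7651e-05 mol/L
c_final = A_f / (epsilon * l) = 0.5280 / (35435.6770 * 1.3880) = 1.0735e-05 mol/L
Exhaustion = (c_initial - c_final) / c_initial * 100 = (2.7651e-05 - 1.0735e-05) / 2.7651e-05 * 100 = 61.1765 %


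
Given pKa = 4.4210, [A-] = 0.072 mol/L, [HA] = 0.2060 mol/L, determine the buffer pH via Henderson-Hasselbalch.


ratio = [A-] / [HA] = 0.072 / 0.2060 = 0.3495
log10(ratio) = -0.4565
pH = pKa + log10(ratio) = 4.4210 - 0.4565 = 3.9645


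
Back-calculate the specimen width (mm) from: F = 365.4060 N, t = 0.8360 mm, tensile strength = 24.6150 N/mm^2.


Formula: w = F / (TS * t)
Substituting: w = 365.4060 / (24.6150 * 0.8360)
Result: 17.7570 mm


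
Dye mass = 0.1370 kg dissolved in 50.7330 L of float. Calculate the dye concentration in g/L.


Formula: Conc = dye_mass(kg) / volume(L) * 1000
Substituting: Conc = 0.1370 / 50.7330 * 1000
Result: 2.7004 g/L


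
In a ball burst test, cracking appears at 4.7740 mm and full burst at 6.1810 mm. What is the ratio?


Formula: Ratio = crack / burst
Substituting: Ratio = 4.7740 / 6.1810
Result: 0.7724


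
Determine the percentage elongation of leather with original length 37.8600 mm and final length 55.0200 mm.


Formula: Elongation = (Lf - L0) / L0 * 100
Substituting: Elongation = (55.0200 - 37.8600) / 37.8600 * 100
Result: 45.3249 %


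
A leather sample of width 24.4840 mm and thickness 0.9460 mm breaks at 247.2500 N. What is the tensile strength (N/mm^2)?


Formula: TS = force / (width * thickness)
Substituting: TS = 247.2500 / (24.4840 * 0.9460)
Result: 10.6749 N/mm^2


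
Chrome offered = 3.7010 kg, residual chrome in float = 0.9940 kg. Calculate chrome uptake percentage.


Formula: Uptake = (offered - residual) / offered * 100
Substituting: Uptake = (3.7010 - 0.9940) / 3.7010 * 100
Result: 73.1424 %


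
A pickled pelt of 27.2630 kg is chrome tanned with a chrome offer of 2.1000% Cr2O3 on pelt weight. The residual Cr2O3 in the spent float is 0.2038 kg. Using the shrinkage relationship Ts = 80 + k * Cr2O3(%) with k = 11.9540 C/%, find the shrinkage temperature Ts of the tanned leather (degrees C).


Offered = pelt * offer_pct / 100 = 27.2630 * 2.1000 / 100 = 0.5725 kg
Uptake = offered - residual = 0.5725 - 0.2038 = 0.3687 kg
Cr2O3% on pelt = uptake / pelt * 100 = 0.3687 / 27.2630 * 100 = 1.3525 %
Ts = 80 + k * Cr2O3% = 80 + 11.9540 * 1.3525 = 96.1674 C


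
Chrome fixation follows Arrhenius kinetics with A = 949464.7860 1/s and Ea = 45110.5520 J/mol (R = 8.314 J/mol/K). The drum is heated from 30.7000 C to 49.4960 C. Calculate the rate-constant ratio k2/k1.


T1 = 30.7000 + 273.15 = 303.8500 K; T2 = 49.4960 + 273.15 = 322.6460 K
k1 = A * exp(-Ea/(R*T1)) = 949464.7860 * exp(-45110.5520/(8.314*303.8500)) = 0.0166831 1/s
k2 = A * exp(-Ea/(R*T2)) = 949464.7860 * exp(-45110.5520/(8.314*322.6460)) = 0.0472129 1/s
k2/k1 = 0.0472129 / 0.0166831 = 2.8300


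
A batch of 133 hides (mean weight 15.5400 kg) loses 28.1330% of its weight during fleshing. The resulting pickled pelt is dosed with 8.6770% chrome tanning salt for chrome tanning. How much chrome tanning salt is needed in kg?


Total_raw = N * avg_wt = 133 * 15.5400 = 2066.8200 kg
Substrate = Total_raw * (1 - loss/100) = 2066.8200 * (1 - 28.1330/100) = 1485.3615 kg
Chrome = Substrate * pct / 100 = 1485.3615 * 8.6770 / 100 = 128.8848 kg


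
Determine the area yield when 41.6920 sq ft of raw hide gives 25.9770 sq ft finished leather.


Formula: Yield = finished / raw * 100
Substituting: Yield = 25.9770 / 41.6920 * 100
Result: 62.3069 %


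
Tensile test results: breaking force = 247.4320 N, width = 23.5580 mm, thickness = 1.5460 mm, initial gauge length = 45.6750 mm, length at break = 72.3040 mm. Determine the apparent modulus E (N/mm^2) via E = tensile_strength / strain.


TS = F / (w * t) = 247.4320 / (23.5580 * 1.5460) = 6.7937 N/mm^2
strain = (Lf - L0) / L0 = (72.3040 - 45.6750) / 45.6750 = 0.5830
E = TS / strain = 6.7937 / 0.5830 = 11.6528 N/mm^2


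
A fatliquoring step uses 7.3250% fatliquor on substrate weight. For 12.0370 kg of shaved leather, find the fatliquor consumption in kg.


Formula: Fat = substrate * pct / 100
Substituting: Fat = 12.0370 * 7.3250 / 100
Result: 0.8817 kg


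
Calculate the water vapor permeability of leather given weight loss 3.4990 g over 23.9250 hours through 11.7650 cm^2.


Formula: WVP = loss / (area * time)
Substituting: WVP = 3.4990 / (11.7650 * 23.9250)
Result: 0.0124308 g/(cm^2*hr)


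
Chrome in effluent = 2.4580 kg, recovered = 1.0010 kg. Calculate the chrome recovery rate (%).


Formula: Recovery = recovered / input * 100
Substituting: Recovery = 1.0010 / 2.4580 * 100
Result: 40.7242 %


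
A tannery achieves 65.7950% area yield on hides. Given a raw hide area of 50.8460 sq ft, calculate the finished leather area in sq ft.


Formula: finished = raw * yield / 100
Substituting: finished = 50.8460 * 65.7950 / 100
Result: 33.4541 sq ft


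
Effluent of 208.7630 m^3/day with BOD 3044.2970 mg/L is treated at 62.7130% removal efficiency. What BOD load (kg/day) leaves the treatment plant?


Load_in = volume * conc / 1000 = 208.7630 * 3044.2970 / 1000 = 635.5366 kg/day
Removed = Load_in * eff / 100 = 635.5366 * 62.7130 / 100 = 398.5641 kg/day
Load_out = Load_in - Removed = 635.5366 - 398.5641 = 236.9725 kg/day


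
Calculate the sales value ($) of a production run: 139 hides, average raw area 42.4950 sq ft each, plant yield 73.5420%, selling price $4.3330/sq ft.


Raw_total = N * avg_area = 139 * 42.4950 = 5906.8050 sq ft
Finished = Raw_total * yield / 100 = 5906.8050 * 73.5420 / 100 = 4343.9825 sq ft
Value = Finished * price = 4343.9825 * 4.3330 = 18822.4763 $


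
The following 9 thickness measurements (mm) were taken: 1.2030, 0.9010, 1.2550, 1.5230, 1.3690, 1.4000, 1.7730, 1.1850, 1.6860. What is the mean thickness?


Formula: Average = sum / n
Substituting: Average = 12.2950 / 9
Result: 1.3661 mm


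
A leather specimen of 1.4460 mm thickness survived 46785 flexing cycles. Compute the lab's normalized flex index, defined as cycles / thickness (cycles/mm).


Formula: Index = cycles / thickness
Substituting: Index = 46785 / 1.4460
Result: 32354.7718 cycles/mm


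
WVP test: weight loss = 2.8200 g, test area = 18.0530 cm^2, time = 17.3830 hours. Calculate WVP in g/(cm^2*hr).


Formula: WVP = loss / (area * time)
Substituting: WVP = 2.8200 / (18.0530 * 17.3830)
Result: 0.00898618 g/(cm^2*hr)


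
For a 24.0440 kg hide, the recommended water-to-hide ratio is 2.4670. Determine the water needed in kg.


Formula: Water = hide_weight * ratio
Substituting: Water = 24.0440 * 2.4670
Result: 59.3165 kg


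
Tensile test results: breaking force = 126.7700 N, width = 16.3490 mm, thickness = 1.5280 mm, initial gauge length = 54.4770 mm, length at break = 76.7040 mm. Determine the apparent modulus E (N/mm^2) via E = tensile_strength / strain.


TS = F / (w * t) = 126.7700 / (16.3490 * 1.5280) = 5.0746 N/mm^2
strain = (Lf - L0) / L0 = (76.7040 - 54.4770) / 54.4770 = 0.4080
E = TS / strain = 5.0746 / 0.4080 = 12.4375 N/mm^2


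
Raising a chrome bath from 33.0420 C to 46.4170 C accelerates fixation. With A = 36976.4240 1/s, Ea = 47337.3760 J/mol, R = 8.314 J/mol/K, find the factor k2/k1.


T1 = 33.0420 + 273.15 = 306.1920 K; T2 = 46.4170 + 273.15 = 319.5670 K
k1 = A * exp(-Ea/(R*T1)) = 36976.4240 * exp(-47337.3760/(8.314*306.1920)) = 3.1056e-04 1/s
k2 = A * exp(-Ea/(R*T2)) = 36976.4240 * exp(-47337.3760/(8.314*319.5670)) = 6.7630e-04 1/s
k2/k1 = 6.7630e-04 / 3.1056e-04 = 2.1777


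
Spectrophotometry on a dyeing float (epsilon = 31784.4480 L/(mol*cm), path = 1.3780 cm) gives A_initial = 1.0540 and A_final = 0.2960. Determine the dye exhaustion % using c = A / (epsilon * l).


c_initial = A_i / (epsilon * l) = 1.0540 / (31784.4480 * 1.3780) = 2.4064e-05 mol/L
c_final = A_f / (epsilon * l) = 0.2960 / (31784.4480 * 1.3780) = 6.7581e-06 mol/L
Exhaustion = (c_initial - c_final) / c_initial * 100 = (2.4064e-05 - 6.7581e-06) / 2.4064e-05 * 100 = 71.9165 %


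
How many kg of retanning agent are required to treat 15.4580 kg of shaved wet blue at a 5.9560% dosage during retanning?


Formula: Retan = substrate * pct / 100
Substituting: Retan = 15.4580 * 5.9560 / 100
Result: 0.9207 kg


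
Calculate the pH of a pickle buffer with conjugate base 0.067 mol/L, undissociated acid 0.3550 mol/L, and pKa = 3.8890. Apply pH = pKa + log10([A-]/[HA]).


ratio = [A-] / [HA] = 0.067 / 0.3550 = 0.1887
log10(ratio) = -0.7242
pH = pKa + log10(ratio) = 3.8890 - 0.7242 = 3.1648


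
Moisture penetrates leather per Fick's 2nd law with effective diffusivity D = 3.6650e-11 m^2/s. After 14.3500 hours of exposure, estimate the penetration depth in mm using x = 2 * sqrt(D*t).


t = 14.3500 hr * 3600 = 51660.0000 s
D * t = 3.6650e-11 * 51660.0000 = 1.8933e-06
x = 2 * sqrt(D*t) = 2 * sqrt(1.8933e-06) = 0.00275197 m = 2.7520 mm


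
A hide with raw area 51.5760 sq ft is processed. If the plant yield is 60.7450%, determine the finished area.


Formula: finished = raw * yield / 100
Substituting: finished = 51.5760 * 60.7450 / 100
Result: 31.3298 sq ft


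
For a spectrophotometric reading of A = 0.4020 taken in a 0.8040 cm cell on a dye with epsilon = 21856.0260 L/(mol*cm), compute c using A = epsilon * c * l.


Formula: c = A / (epsilon * l)
Substituting: c = 0.4020 / (21856.0260 * 0.8040)
Result: 2.2877e-05 mol/L


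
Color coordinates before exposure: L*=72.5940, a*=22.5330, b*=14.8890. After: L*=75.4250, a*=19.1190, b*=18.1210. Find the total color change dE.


dL = 2.8310, da = -3.4140, db = 3.2320
dE = sqrt(2.8310^2 + (-3.4140)^2 + 3.2320^2) = 5.4878


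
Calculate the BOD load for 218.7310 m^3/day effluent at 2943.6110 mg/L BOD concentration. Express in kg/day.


Formula: BOD_load = volume * conc / 1000
Substituting: BOD_load = 218.7310 * 2943.6110 / 1000
Result: 643.8590 kg/day


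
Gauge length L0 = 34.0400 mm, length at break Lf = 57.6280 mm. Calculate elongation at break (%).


Formula: Elongation = (Lf - L0) / L0 * 100
Substituting: Elongation = (57.6280 - 34.0400) / 34.0400 * 100
Result: 69.2949 %


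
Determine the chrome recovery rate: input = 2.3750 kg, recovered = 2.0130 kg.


Formula: Recovery = recovered / input * 100
Substituting: Recovery = 2.0130 / 2.3750 * 100
Result: 84.7579 %


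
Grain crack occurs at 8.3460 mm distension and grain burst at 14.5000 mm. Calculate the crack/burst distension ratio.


Formula: Ratio = crack / burst
Substituting: Ratio = 8.3460 / 14.5000
Result: 0.5756


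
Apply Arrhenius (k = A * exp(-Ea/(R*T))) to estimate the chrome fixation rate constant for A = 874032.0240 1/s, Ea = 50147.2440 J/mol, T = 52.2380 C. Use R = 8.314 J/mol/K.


T_K = T_C + 273.15 = 52.2380 + 273.15 = 325.3880 K
exponent = -Ea / (R * T_K) = -50147.2440 / (8.314 * 325.3880) = -18.5368
k = A * exp(exponent) = 874032.0240 * exp(-18.5368) = 0.00778186 1/s


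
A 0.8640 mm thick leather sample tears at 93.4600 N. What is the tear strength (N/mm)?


Formula: Tear strength = force / thickness
Substituting: Tear strength = 93.4600 / 0.8640
Result: 108.1713 N/mm


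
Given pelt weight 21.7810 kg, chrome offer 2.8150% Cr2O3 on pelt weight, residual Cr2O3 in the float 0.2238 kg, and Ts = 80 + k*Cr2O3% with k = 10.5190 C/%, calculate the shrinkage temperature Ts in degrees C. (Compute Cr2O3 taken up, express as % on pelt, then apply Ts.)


Offered = pelt * offer_pct / 100 = 21.7810 * 2.8150 / 100 = 0.6131 kg
Uptake = offered - residual = 0.6131 - 0.2238 = 0.3893 kg
Cr2O3% on pelt = uptake / pelt * 100 = 0.3893 / 21.7810 * 100 = 1.7875 %
Ts = 80 + k * Cr2O3% = 80 + 10.5190 * 1.7875 = 98.8027 C


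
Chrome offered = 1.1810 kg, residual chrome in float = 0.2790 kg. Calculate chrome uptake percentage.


Formula: Uptake = (offered - residual) / offered * 100
Substituting: Uptake = (1.1810 - 0.2790) / 1.1810 * 100
Result: 76.3760 %


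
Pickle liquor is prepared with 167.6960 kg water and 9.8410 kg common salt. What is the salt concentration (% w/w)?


Formula: Conc = salt / (water + salt) * 100
Substituting: Conc = 9.8410 / (167.6960 + 9.8410) * 100
Result: 5.5431 %


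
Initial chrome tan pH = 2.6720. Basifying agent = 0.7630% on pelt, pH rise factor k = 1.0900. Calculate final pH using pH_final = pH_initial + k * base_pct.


Formula: pH_final = pH_initial + k * base_pct
Substituting: pH_final = 2.6720 + 1.0900 * 0.7630
Result: 3.5037


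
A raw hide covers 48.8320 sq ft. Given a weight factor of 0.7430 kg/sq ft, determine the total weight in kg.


Formula: Weight = area * weight_per_sqft
Substituting: Weight = 48.8320 * 0.7430
Result: 36.2822 kg


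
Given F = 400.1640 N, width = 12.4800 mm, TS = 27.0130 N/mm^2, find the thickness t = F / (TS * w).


Formula: t = F / (TS * w)
Substituting: t = 400.1640 / (27.0130 * 12.4800)
Result: 1.1870 mm


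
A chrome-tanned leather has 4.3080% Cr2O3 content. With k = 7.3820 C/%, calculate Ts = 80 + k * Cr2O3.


Formula: Ts = 80 + k * Cr2O3
Substituting: Ts = 80 + 7.3820 * 4.3080
Result: 111.8017 C


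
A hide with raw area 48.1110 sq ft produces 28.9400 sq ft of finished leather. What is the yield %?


Formula: Yield = finished / raw * 100
Substituting: Yield = 28.9400 / 48.1110 * 100
Result: 60.1526 %


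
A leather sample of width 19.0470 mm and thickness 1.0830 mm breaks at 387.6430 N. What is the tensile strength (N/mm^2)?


Formula: TS = force / (width * thickness)
Substituting: TS = 387.6430 / (19.0470 * 1.0830)
Result: 18.7922 N/mm^2


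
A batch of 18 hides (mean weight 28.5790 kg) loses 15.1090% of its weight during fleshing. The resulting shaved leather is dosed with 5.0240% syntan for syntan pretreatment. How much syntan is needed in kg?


Total_raw = N * avg_wt = 18 * 28.5790 = 514.4220 kg
Substrate = Total_raw * (1 - loss/100) = 514.4220 * (1 - 15.1090/100) = 436.6980 kg
Syntan = Substrate * pct / 100 = 436.6980 * 5.0240 / 100 = 21.9397 kg


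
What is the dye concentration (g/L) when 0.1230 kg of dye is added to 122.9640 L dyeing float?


Formula: Conc = dye_mass(kg) / volume(L) * 1000
Substituting: Conc = 0.1230 / 122.9640 * 1000
Result: 1.0003 g/L


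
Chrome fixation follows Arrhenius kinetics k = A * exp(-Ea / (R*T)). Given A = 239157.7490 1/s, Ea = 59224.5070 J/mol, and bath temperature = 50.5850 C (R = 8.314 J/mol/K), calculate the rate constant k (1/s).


T_K = T_C + 273.15 = 50.5850 + 273.15 = 323.7350 K
exponent = -Ea / (R * T_K) = -59224.5070 / (8.314 * 323.7350) = -22.0040
k = A * exp(exponent) = 239157.7490 * exp(-22.0040) = 6.6445e-05 1/s


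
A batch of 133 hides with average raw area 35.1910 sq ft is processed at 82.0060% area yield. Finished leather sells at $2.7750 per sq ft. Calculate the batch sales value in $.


Raw_total = N * avg_area = 133 * 35.1910 = 4680.4030 sq ft
Finished = Raw_total * yield / 100 = 4680.4030 * 82.0060 / 100 = 3838.2113 sq ft
Value = Finished * price = 3838.2113 * 2.7750 = 10651.0363 $


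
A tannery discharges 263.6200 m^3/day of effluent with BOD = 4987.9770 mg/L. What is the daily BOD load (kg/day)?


Formula: BOD_load = volume * conc / 1000
Substituting: BOD_load = 263.6200 * 4987.9770 / 1000
Result: 1314.9305 kg/day


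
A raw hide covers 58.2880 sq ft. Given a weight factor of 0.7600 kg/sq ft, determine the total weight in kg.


Formula: Weight = area * weight_per_sqft
Substituting: Weight = 58.2880 * 0.7600
Result: 44.2989 kg


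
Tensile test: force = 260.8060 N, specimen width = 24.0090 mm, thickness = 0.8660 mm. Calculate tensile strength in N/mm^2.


Formula: TS = force / (width * thickness)
Substituting: TS = 260.8060 / (24.0090 * 0.8660)
Result: 12.5437 N/mm^2


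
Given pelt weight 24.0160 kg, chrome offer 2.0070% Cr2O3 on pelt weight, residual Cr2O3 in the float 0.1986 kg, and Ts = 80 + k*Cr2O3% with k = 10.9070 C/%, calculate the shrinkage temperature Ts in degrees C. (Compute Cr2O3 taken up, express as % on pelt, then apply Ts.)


Offered = pelt * offer_pct / 100 = 24.0160 * 2.0070 / 100 = 0.4820 kg
Uptake = offered - residual = 0.4820 - 0.1986 = 0.2834 kg
Cr2O3% on pelt = uptake / pelt * 100 = 0.2834 / 24.0160 * 100 = 1.1801 %
Ts = 80 + k * Cr2O3% = 80 + 10.9070 * 1.1801 = 92.8708 C


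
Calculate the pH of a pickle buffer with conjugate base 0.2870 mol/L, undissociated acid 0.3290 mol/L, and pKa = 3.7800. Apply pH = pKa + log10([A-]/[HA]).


ratio = [A-] / [HA] = 0.2870 / 0.3290 = 0.8723
log10(ratio) = -0.059314
pH = pKa + log10(ratio) = 3.7800 - 0.059314 = 3.7207


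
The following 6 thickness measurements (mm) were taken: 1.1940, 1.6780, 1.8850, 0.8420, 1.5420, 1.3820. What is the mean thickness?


Formula: Average = sum / n
Substituting: Average = 8.5230 / 6
Result: 1.4205 mm


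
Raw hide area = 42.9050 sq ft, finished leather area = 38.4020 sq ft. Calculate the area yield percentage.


Formula: Yield = finished / raw * 100
Substituting: Yield = 38.4020 / 42.9050 * 100
Result: 89.5047 %


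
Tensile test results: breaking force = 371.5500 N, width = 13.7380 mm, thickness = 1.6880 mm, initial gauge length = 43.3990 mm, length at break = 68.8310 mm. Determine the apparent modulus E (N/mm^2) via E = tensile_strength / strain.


TS = F / (w * t) = 371.5500 / (13.7380 * 1.6880) = 16.0222 N/mm^2
strain = (Lf - L0) / L0 = (68.8310 - 43.3990) / 43.3990 = 0.5860
E = TS / strain = 16.0222 / 0.5860 = 27.3414 N/mm^2


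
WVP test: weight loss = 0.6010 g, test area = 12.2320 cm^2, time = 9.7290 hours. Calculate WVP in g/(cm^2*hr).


Formula: WVP = loss / (area * time)
Substituting: WVP = 0.6010 / (12.2320 * 9.7290)
Result: 0.0050502 g/(cm^2*hr)


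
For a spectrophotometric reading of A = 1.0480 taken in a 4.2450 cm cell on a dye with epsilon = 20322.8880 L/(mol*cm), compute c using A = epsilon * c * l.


Formula: c = A / (epsilon * l)
Substituting: c = 1.0480 / (20322.8880 * 4.2450)
Result: 1.2148e-05 mol/L


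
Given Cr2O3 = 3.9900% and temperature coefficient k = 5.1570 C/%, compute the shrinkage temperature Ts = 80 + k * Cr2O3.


Formula: Ts = 80 + k * Cr2O3
Substituting: Ts = 80 + 5.1570 * 3.9900
Result: 100.5764 C


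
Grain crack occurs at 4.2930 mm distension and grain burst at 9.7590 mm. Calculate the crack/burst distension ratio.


Formula: Ratio = crack / burst
Substituting: Ratio = 4.2930 / 9.7590
Result: 0.4399


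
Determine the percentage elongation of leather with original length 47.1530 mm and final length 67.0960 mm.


Formula: Elongation = (Lf - L0) / L0 * 100
Substituting: Elongation = (67.0960 - 47.1530) / 47.1530 * 100
Result: 42.2942 %


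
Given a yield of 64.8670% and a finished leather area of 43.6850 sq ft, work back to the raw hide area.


Formula: raw = finished * 100 / yield
Substituting: raw = 43.6850 * 100 / 64.8670
Result: 67.3455 sq ft


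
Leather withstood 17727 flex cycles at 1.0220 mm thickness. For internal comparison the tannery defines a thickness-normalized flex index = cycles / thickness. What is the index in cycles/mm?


Formula: Index = cycles / thickness
Substituting: Index = 17727 / 1.0220
Result: 17345.4012 cycles/mm


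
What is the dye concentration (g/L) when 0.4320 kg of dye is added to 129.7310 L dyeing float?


Formula: Conc = dye_mass(kg) / volume(L) * 1000
Substituting: Conc = 0.4320 / 129.7310 * 1000
Result: 3.3300 g/L


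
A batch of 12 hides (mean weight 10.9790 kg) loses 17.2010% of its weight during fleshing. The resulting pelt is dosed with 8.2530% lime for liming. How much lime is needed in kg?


Total_raw = N * avg_wt = 12 * 10.9790 = 131.7480 kg
Substrate = Total_raw * (1 - loss/100) = 131.7480 * (1 - 17.2010/100) = 109.0860 kg
Lime = Substrate * pct / 100 = 109.0860 * 8.2530 / 100 = 9.0029 kg


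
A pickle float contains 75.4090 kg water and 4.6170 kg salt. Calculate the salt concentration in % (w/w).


Formula: Conc = salt / (water + salt) * 100
Substituting: Conc = 4.6170 / (75.4090 + 4.6170) * 100
Result: 5.7694 %


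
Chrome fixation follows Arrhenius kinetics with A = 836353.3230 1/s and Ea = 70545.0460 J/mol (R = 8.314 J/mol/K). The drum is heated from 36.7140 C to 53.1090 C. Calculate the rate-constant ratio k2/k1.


T1 = 36.7140 + 273.15 = 309.8640 K; T2 = 53.1090 + 273.15 = 326.2590 K
k1 = A * exp(-Ea/(R*T1)) = 836353.3230 * exp(-70545.0460/(8.314*309.8640)) = 1.0715e-06 1/s
k2 = A * exp(-Ea/(R*T2)) = 836353.3230 * exp(-70545.0460/(8.314*326.2590)) = 4.2422e-06 1/s
k2/k1 = 4.2422e-06 / 1.0715e-06 = 3.9592


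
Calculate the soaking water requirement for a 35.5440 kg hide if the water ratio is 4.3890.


Formula: Water = hide_weight * ratio
Substituting: Water = 35.5440 * 4.3890
Result: 156.0026 kg


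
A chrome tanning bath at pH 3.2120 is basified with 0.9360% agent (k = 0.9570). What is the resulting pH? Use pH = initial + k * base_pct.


Formula: pH_final = pH_initial + k * base_pct
Substituting: pH_final = 3.2120 + 0.9570 * 0.9360
Result: 4.1078


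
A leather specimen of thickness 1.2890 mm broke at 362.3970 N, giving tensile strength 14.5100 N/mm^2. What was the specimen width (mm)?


Formula: w = F / (TS * t)
Substituting: w = 362.3970 / (14.5100 * 1.2890)
Result: 19.3760 mm


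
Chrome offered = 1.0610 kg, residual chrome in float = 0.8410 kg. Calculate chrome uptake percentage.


Formula: Uptake = (offered - residual) / offered * 100
Substituting: Uptake = (1.0610 - 0.8410) / 1.0610 * 100
Result: 20.7352 %


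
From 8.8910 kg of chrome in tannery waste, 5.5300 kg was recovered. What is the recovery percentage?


Formula: Recovery = recovered / input * 100
Substituting: Recovery = 5.5300 / 8.8910 * 100
Result: 62.1977 %


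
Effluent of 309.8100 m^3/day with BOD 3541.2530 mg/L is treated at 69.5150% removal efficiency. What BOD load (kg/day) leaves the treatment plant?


Load_in = volume * conc / 1000 = 309.8100 * 3541.2530 / 1000 = 1097.1156 kg/day
Removed = Load_in * eff / 100 = 1097.1156 * 69.5150 / 100 = 762.6599 kg/day
Load_out = Load_in - Removed = 1097.1156 - 762.6599 = 334.4557 kg/day


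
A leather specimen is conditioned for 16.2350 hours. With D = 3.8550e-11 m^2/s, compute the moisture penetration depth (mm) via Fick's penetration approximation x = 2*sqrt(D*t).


t = 16.2350 hr * 3600 = 58446.0000 s
D * t = 3.8550e-11 * 58446.0000 = 2.2531e-06
x = 2 * sqrt(D*t) = 2 * sqrt(2.2531e-06) = 0.00300206 m = 3.0021 mm


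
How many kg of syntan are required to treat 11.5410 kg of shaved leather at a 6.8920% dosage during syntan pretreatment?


Formula: Syntan = substrate * pct / 100
Substituting: Syntan = 11.5410 * 6.8920 / 100
Result: 0.7954 kg


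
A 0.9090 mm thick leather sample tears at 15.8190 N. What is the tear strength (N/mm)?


Formula: Tear strength = force / thickness
Substituting: Tear strength = 15.8190 / 0.9090
Result: 17.4026 N/mm


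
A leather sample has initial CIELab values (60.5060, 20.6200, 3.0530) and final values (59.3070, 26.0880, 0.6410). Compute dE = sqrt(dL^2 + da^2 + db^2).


dL = -1.1990, da = 5.4680, db = -2.4120
dE = sqrt((-1.1990)^2 + 5.4680^2 + (-2.4120)^2) = 6.0954


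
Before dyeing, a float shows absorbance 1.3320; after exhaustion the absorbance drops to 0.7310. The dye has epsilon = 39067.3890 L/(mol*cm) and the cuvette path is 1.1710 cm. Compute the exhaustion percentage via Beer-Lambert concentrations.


c_initial = A_i / (epsilon * l) = 1.3320 / (39067.3890 * 1.1710) = 2.9116e-05 mol/L
c_final = A_f / (epsilon * l) = 0.7310 / (39067.3890 * 1.1710) = 1.5979e-05 mol/L
Exhaustion = (c_initial - c_final) / c_initial * 100 = (2.9116e-05 - 1.5979e-05) / 2.9116e-05 * 100 = 45.1201 %


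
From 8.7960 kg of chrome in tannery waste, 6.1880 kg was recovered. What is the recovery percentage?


Formula: Recovery = recovered / input * 100
Substituting: Recovery = 6.1880 / 8.7960 * 100
Result: 70.3502 %


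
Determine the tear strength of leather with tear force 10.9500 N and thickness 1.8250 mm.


Formula: Tear strength = force / thickness
Substituting: Tear strength = 10.9500 / 1.8250
Result: 6.0000 N/mm


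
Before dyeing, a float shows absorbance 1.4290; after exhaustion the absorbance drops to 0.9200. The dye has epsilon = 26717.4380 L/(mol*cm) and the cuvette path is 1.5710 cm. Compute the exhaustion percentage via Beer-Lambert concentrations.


c_initial = A_i / (epsilon * l) = 1.4290 / (26717.4380 * 1.5710) = 3.4046e-05 mol/L
c_final = A_f / (epsilon * l) = 0.9200 / (26717.4380 * 1.5710) = 2.1919e-05 mol/L
Exhaustion = (c_initial - c_final) / c_initial * 100 = (3.4046e-05 - 2.1919e-05) / 3.4046e-05 * 100 = 35.6193 %


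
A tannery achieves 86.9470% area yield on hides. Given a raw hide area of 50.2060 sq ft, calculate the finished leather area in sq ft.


Formula: finished = raw * yield / 100
Substituting: finished = 50.2060 * 86.9470 / 100
Result: 43.6526 sq ft


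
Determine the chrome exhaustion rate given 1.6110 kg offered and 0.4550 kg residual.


Formula: Uptake = (offered - residual) / offered * 100
Substituting: Uptake = (1.6110 - 0.4550) / 1.6110 * 100
Result: 71.7567 %


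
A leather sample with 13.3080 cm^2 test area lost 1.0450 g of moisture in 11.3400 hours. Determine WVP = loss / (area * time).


Formula: WVP = loss / (area * time)
Substituting: WVP = 1.0450 / (13.3080 * 11.3400)
Result: 0.00692453 g/(cm^2*hr)


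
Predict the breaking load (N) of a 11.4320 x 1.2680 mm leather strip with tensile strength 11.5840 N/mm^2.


Formula: F = TS * w * t
Substituting: F = 11.5840 * 11.4320 * 1.2680
Result: 167.9191 N


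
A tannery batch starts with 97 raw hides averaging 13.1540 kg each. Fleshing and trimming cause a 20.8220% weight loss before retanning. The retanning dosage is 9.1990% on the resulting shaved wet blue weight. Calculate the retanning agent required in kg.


Total_raw = N * avg_wt = 97 * 13.1540 = 1275.9380 kg
Substrate = Total_raw * (1 - loss/100) = 1275.9380 * (1 - 20.8220/100) = 1010.2622 kg
Retan = Substrate * pct / 100 = 1010.2622 * 9.1990 / 100 = 92.9340 kg


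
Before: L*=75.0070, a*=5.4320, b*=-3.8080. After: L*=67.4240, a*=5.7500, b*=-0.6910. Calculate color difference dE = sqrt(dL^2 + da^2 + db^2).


dL = -7.5830, da = 0.3180, db = 3.1170
dE = sqrt((-7.5830)^2 + 0.3180^2 + 3.1170^2) = 8.2048


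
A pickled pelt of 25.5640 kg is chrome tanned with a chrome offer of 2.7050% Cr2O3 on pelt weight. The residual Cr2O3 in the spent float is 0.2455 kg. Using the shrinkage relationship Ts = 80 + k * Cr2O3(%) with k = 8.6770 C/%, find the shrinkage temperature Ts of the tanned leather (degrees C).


Offered = pelt * offer_pct / 100 = 25.5640 * 2.7050 / 100 = 0.6915 kg
Uptake = offered - residual = 0.6915 - 0.2455 = 0.4460 kg
Cr2O3% on pelt = uptake / pelt * 100 = 0.4460 / 25.5640 * 100 = 1.7447 %
Ts = 80 + k * Cr2O3% = 80 + 8.6770 * 1.7447 = 95.1385 C


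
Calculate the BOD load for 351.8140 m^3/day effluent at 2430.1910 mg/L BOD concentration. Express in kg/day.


Formula: BOD_load = volume * conc / 1000
Substituting: BOD_load = 351.8140 * 2430.1910 / 1000
Result: 854.9752 kg/day


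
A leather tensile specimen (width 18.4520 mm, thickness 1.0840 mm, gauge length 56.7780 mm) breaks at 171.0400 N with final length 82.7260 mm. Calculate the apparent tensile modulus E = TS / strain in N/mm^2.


TS = F / (w * t) = 171.0400 / (18.4520 * 1.0840) = 8.5512 N/mm^2
strain = (Lf - L0) / L0 = (82.7260 - 56.7780) / 56.7780 = 0.4570
E = TS / strain = 8.5512 / 0.4570 = 18.7112 N/mm^2


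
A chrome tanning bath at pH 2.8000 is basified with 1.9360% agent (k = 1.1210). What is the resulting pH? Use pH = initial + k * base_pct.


Formula: pH_final = pH_initial + k * base_pct
Substituting: pH_final = 2.8000 + 1.1210 * 1.9360
Result: 4.9703


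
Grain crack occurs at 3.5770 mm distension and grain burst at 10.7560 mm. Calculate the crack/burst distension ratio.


Formula: Ratio = crack / burst
Substituting: Ratio = 3.5770 / 10.7560
Result: 0.3326


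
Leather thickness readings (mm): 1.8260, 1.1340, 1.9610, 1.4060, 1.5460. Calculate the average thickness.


Formula: Average = sum / n
Substituting: Average = 7.8730 / 5
Result: 1.5746 mm


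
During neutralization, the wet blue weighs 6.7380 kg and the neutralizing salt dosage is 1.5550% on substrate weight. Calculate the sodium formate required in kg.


Formula: Neutralizer = substrate * pct / 100
Substituting: Neutralizer = 6.7380 * 1.5550 / 100
Result: 0.1048 kg


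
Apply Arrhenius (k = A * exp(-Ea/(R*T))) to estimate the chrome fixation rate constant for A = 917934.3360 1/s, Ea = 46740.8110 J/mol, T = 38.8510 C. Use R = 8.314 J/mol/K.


T_K = T_C + 273.15 = 38.8510 + 273.15 = 312.0010 K
exponent = -Ea / (R * T_K) = -46740.8110 / (8.314 * 312.0010) = -18.0190
k = A * exp(exponent) = 917934.3360 * exp(-18.0190) = 0.0137173 1/s


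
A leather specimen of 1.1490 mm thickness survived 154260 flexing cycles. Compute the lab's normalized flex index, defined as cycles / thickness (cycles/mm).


Formula: Index = cycles / thickness
Substituting: Index = 154260 / 1.1490
Result: 134255.8747 cycles/mm


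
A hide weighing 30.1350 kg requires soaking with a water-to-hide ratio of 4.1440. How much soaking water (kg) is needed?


Formula: Water = hide_weight * ratio
Substituting: Water = 30.1350 * 4.1440
Result: 124.8794 kg


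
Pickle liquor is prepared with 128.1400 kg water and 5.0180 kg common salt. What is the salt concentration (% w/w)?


Formula: Conc = salt / (water + salt) * 100
Substituting: Conc = 5.0180 / (128.1400 + 5.0180) * 100
Result: 3.7685 %


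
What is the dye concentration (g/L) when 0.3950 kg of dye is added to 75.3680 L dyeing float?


Formula: Conc = dye_mass(kg) / volume(L) * 1000
Substituting: Conc = 0.3950 / 75.3680 * 1000
Result: 5.2410 g/L


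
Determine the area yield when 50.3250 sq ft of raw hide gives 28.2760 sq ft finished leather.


Formula: Yield = finished / raw * 100
Substituting: Yield = 28.2760 / 50.3250 * 100
Result: 56.1868 %


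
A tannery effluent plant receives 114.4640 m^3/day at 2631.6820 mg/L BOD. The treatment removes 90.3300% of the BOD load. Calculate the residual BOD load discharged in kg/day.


Load_in = volume * conc / 1000 = 114.4640 * 2631.6820 / 1000 = 301.2328 kg/day
Removed = Load_in * eff / 100 = 301.2328 * 90.3300 / 100 = 272.1036 kg/day
Load_out = Load_in - Removed = 301.2328 - 272.1036 = 29.1292 kg/day


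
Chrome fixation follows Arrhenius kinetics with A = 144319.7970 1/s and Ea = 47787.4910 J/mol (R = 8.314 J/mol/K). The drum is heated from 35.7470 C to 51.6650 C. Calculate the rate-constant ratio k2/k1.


T1 = 35.7470 + 273.15 = 308.8970 K; T2 = 51.6650 + 273.15 = 324.8150 K
k1 = A * exp(-Ea/(R*T1)) = 144319.7970 * exp(-47787.4910/(8.314*308.8970)) = 0.00119714 1/s
k2 = A * exp(-Ea/(R*T2)) = 144319.7970 * exp(-47787.4910/(8.314*324.8150)) = 0.00297971 1/s
k2/k1 = 0.00297971 / 0.00119714 = 2.4890


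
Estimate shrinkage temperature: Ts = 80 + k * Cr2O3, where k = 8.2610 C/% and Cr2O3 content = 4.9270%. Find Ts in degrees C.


Formula: Ts = 80 + k * Cr2O3
Substituting: Ts = 80 + 8.2610 * 4.9270
Result: 120.7019 C


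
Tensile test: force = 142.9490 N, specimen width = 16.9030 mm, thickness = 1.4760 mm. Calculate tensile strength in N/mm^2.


Formula: TS = force / (width * thickness)
Substituting: TS = 142.9490 / (16.9030 * 1.4760)
Result: 5.7297 N/mm^2


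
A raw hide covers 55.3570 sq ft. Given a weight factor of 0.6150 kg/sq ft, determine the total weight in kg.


Formula: Weight = area * weight_per_sqft
Substituting: Weight = 55.3570 * 0.6150
Result: 34.0446 kg


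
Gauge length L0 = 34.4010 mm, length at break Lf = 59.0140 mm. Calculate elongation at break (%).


Formula: Elongation = (Lf - L0) / L0 * 100
Substituting: Elongation = (59.0140 - 34.4010) / 34.4010 * 100
Result: 71.5473 %


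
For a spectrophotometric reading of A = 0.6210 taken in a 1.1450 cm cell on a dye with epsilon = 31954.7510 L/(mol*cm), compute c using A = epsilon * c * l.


Formula: c = A / (epsilon * l)
Substituting: c = 0.6210 / (31954.7510 * 1.1450)
Result: 1.6973e-05 mol/L


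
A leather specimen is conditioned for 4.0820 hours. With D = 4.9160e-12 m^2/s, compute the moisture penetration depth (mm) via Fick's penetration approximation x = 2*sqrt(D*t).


t = 4.0820 hr * 3600 = 14695.2000 s
D * t = 4.9160e-12 * 14695.2000 = 7.2242e-08
x = 2 * sqrt(D*t) = 2 * sqrt(7.2242e-08) = 5.3756e-04 m = 0.5376 mm


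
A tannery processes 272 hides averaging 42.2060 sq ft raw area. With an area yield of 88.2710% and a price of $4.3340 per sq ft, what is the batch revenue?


Raw_total = N * avg_area = 272 * 42.2060 = 11480.0320 sq ft
Finished = Raw_total * yield / 100 = 11480.0320 * 88.2710 / 100 = 10133.5390 sq ft
Value = Finished * price = 10133.5390 * 4.3340 = 43918.7582 $


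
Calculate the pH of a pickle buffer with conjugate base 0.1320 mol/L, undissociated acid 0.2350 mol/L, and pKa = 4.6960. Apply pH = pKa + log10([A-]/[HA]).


ratio = [A-] / [HA] = 0.1320 / 0.2350 = 0.5617
log10(ratio) = -0.2505
pH = pKa + log10(ratio) = 4.6960 - 0.2505 = 4.4455


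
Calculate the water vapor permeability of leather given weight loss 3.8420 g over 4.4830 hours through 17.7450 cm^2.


Formula: WVP = loss / (area * time)
Substituting: WVP = 3.8420 / (17.7450 * 4.4830)
Result: 0.0482962 g/(cm^2*hr)


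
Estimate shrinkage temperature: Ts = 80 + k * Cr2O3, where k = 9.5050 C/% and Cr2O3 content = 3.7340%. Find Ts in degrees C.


Formula: Ts = 80 + k * Cr2O3
Substituting: Ts = 80 + 9.5050 * 3.7340
Result: 115.4917 C


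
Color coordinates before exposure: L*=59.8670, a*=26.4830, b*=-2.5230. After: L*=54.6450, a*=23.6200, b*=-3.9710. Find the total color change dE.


dL = -5.2220, da = -2.8630, db = -1.4480
dE = sqrt((-5.2220)^2 + (-2.8630)^2 + (-1.4480)^2) = 6.1288


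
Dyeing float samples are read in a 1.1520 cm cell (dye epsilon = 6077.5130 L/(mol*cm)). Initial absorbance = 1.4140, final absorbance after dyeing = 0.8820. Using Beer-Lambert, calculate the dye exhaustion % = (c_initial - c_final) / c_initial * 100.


c_initial = A_i / (epsilon * l) = 1.4140 / (6077.5130 * 1.1520) = 2.0196e-04 mol/L
c_final = A_f / (epsilon * l) = 0.8820 / (6077.5130 * 1.1520) = 1.2598e-04 mol/L
Exhaustion = (c_initial - c_final) / c_initial * 100 = (2.0196e-04 - 1.2598e-04) / 2.0196e-04 * 100 = 37.6238 %


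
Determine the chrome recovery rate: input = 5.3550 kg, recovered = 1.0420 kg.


Formula: Recovery = recovered / input * 100
Substituting: Recovery = 1.0420 / 5.3550 * 100
Result: 19.4585 %


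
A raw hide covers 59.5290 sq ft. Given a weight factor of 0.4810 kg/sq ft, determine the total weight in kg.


Formula: Weight = area * weight_per_sqft
Substituting: Weight = 59.5290 * 0.4810
Result: 28.6334 kg


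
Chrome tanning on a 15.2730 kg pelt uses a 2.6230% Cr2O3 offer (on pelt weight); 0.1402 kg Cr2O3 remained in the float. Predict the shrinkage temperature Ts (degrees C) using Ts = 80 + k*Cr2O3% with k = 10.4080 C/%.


Offered = pelt * offer_pct / 100 = 15.2730 * 2.6230 / 100 = 0.4006 kg
Uptake = offered - residual = 0.4006 - 0.1402 = 0.2604 kg
Cr2O3% on pelt = uptake / pelt * 100 = 0.2604 / 15.2730 * 100 = 1.7050 %
Ts = 80 + k * Cr2O3% = 80 + 10.4080 * 1.7050 = 97.7461 C


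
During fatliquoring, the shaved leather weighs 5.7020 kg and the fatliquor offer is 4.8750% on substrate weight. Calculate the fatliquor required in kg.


Formula: Fat = substrate * pct / 100
Substituting: Fat = 5.7020 * 4.8750 / 100
Result: 0.2780 kg
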